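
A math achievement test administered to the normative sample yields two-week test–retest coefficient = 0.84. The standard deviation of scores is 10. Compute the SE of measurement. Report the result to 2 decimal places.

SEM = 10.000×√(1 − 0.840) ≈ 4.000

4.00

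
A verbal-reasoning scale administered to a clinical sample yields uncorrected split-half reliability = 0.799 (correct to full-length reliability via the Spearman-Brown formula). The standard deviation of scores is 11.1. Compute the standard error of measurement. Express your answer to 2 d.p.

Full-length reliability (Spearman-Brown) = 2(0.799)/(1+0.799) ≈ 0.888
SEM = 11.100 × √(1 − 0.888) = 11.100 × √0.112 ≈ 11.100 × 0.334 ≈ 3.710

3.71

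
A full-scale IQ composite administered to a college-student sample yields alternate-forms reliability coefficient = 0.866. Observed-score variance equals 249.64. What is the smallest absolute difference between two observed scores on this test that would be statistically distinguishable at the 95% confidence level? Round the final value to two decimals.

16.03

SD = √249.64 = 15.8000
SEM = 15.8000·√(1 − 0.8660) ≈ 5.7837
SE_diff = √2 · SEM ≈ 8.1795
Minimum reliable difference = 1.96 · SE_diff ≈ 1.96 · 8.1795 ≈ 16.0317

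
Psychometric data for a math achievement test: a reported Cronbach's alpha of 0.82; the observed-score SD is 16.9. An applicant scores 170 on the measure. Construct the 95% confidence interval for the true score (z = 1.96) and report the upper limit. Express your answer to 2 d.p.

The standard error of measurement is 16.9000*√(1 − 0.8200) ≃ 16.9000*0.4243 ≃ 7.1701.
1.96 * SEM ≃ 14.0533
Upper bound: 170 + 14.0533 = 184.0533

184.05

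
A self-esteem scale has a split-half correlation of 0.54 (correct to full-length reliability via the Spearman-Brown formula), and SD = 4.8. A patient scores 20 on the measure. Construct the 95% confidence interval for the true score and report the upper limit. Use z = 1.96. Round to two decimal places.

25.14

Spearman-Brown: r = 2(0.54) / (1 + 0.54) = 1.080 / 1.540 ≈ 0.701
SEM = 4.800 × √(1 − 0.701) = 4.800 × √0.299 ≈ 4.800 × 0.547 ≈ 2.623
1.96 × SEM ≈ 5.142
Upper bound: 20 + 5.142 = 25.142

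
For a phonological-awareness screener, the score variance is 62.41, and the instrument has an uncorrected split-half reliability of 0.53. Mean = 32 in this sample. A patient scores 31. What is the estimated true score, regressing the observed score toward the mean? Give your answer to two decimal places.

Full-length reliability (Spearman-Brown) = 2(0.53)/(1+0.53) ≃ 0.693
T̂ = 0.693(31) + 0.307(32) ≃ 31.307

31.31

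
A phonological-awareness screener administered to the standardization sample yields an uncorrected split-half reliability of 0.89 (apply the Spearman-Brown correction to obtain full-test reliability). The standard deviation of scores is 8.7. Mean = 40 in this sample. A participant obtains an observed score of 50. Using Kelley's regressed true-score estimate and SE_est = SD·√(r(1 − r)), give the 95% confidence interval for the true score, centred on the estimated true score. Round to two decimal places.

Spearman-Brown: r = 2(0.89) / (1 + 0.89) = 1.7800 / 1.8900 ≈ 0.9418
Estimated true score = 0.9418·50 + (1 − 0.9418)·40 ≈ 49.4180
SE_est = SD · √(r(1 − r)) = 8.7000 · √0.0548 ≈ 8.7000 · 0.2341 ≈ 2.0369
95% CI: 49.4180 ± 3.9923 ≈ (45.4257, 53.4103)

[45.43, 53.41]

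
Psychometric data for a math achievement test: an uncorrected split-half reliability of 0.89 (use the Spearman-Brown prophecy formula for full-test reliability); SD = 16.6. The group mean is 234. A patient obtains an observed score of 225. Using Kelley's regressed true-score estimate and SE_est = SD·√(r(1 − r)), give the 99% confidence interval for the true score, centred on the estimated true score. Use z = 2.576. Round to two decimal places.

[215.51, 235.54]

Full-length reliability (Spearman-Brown) = 2(0.89)/(1+0.89) ≈ 0.9418
Estimated true score = 0.9418×225 + (1 − 0.9418)×234 ≈ 225.5238
SE_est = 16.6000·√[r(1 − r)] ≈ 3.8864
99% CI: 225.5238 ± 10.0115 ≈ (215.5123, 235.5353)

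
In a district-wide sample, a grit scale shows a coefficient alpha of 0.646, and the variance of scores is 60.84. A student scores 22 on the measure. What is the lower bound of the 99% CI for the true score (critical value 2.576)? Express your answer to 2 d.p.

σ = 60.84^(1/2) = 7.80000
SEM = 7.80000×√(1 − 0.64600) ≈ 4.64084
Margin = 2.576 × 4.64084 ≈ 11.95479
Lower limit = 22 − 11.95479 ≈ 10.04521

10.05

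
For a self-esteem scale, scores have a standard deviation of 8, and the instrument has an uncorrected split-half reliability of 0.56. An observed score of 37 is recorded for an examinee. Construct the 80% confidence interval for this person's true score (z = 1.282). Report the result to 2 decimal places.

Spearman-Brown: r = 2(0.56) / (1 + 0.56) = 1.120 / 1.560 ≈ 0.718
SEM = 8.000 * √(1 − 0.718) = 8.000 * √0.282 ≈ 8.000 * 0.531 ≈ 4.249
1.282 * SEM ≈ 5.447
Interval: (31.553, 42.447)

[31.55, 42.45]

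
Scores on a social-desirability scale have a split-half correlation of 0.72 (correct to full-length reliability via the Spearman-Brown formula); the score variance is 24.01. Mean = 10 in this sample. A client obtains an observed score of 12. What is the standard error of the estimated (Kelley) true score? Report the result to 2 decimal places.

1.81

SD = √24.01 ≃ 4.9000
r_full = 2·0.72 / (1 + 0.72) ≃ 0.8372
SE_est = 4.9000*√(0.8372*0.1628) ≃ 1.8090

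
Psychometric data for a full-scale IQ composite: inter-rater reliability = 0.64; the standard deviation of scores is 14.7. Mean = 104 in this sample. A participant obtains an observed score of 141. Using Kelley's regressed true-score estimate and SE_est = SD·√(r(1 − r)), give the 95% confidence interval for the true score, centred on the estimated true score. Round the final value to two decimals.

T̂ = r·X + (1 − r)·M = 0.640·141 + 0.360·104 = 90.240 + 37.440 ≈ 127.680
SE_est = SD · √(r(1 − r)) = 14.700 · √0.230 ≈ 14.700 · 0.480 ≈ 7.056
CI = 127.680 ± 1.96 · 7.056 → [113.850, 141.510]

[113.85, 141.51]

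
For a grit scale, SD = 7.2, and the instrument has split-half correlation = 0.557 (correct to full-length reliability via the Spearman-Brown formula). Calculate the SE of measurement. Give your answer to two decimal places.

r_full = 2·0.557 / (1 + 0.557) ≃ 0.715
SEM = 7.200 × √(1 − 0.715) = 7.200 × √0.285 ≃ 7.200 × 0.533 ≃ 3.841

3.84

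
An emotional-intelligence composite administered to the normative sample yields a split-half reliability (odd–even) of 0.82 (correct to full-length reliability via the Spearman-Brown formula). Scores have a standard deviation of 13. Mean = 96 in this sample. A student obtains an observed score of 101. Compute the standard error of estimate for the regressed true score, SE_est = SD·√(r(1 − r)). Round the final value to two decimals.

3.88

Spearman-Brown: r = 2(0.82) / (1 + 0.82) = 1.640 / 1.820 ≈ 0.901
SE_est = 13.000·√[r(1 − r)] ≈ 3.881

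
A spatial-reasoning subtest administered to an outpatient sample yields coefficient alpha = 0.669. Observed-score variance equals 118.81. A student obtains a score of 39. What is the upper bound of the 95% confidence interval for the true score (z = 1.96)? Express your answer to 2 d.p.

51.29

SD = √118.81 ≈ 10.900
SEM = 10.900 · √(1 − 0.669) = 10.900 · √0.331 ≈ 10.900 · 0.575 ≈ 6.271
1.96 · SEM ≈ 12.291
Upper bound: 39 + 12.291 = 51.291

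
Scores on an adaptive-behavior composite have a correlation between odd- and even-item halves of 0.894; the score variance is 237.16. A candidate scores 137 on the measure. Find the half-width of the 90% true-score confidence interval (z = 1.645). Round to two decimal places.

5.99

σ = 237.16^(1/2) = 15.400
Spearman-Brown: r = 2(0.894) / (1 + 0.894) = 1.788 / 1.894 ≈ 0.944
The standard error of measurement is 15.400·√(1 − 0.944) ≈ 15.400·0.237 ≈ 3.643.
1.645 · SEM ≈ 5.993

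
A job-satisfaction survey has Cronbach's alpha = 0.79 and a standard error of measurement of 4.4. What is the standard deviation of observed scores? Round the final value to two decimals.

SD = SEM / √(1 − r) = 4.4 / √0.210 ≃ 4.4 / 0.458 ≃ 9.602

9.60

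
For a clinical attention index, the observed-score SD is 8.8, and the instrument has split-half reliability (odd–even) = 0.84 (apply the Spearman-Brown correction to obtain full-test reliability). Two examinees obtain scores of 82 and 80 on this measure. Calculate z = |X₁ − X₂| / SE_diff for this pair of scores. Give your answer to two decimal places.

0.54

r_full = 2·0.84 / (1 + 0.84) ≈ 0.91304
SEM = 8.80000 · √(1 − 0.91304) = 8.80000 · √0.08696 ≈ 8.80000 · 0.29488 ≈ 2.59498
SE_diff = √2 · SEM ≈ 3.66985
z = 2 / 3.66985 ≈ 0.54498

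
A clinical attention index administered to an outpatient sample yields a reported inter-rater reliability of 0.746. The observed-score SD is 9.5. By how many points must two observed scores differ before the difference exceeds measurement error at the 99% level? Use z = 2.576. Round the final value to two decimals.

SEM = 9.50000 * √(1 − 0.74600) = 9.50000 * √0.25400 ≈ 9.50000 * 0.50398 ≈ 4.78785
Standard error of the difference = 4.78785·√2 ≈ 6.77104
Smallest detectable difference = 2.576*6.77104 ≈ 17.44220

17.44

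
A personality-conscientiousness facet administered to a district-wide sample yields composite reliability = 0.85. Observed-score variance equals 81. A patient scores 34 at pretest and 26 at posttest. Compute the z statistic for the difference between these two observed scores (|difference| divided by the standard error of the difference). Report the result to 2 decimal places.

1.62

SD = √81 ≃ 9.000
SEM = 9.000·√(1 − 0.850) ≃ 3.486
SE_diff = SEM · √2 ≃ 3.486 · 1.414 ≃ 4.930
z = |34 − 26| / 4.930 = 8 / 4.930 ≃ 1.623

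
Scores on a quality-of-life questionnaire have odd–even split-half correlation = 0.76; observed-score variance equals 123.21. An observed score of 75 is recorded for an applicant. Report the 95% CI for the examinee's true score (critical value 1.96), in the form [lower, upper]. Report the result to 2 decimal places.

[66.97, 83.03]

SD = √123.21 ≈ 11.1000
Full-length reliability (Spearman-Brown) = 2(0.76)/(1+0.76) ≈ 0.8636
The standard error of measurement is 11.1000×√(1 − 0.8636) ≈ 11.1000×0.3693 ≈ 4.0989.
Half-width = 1.96×4.0989 ≈ 8.0339
95% CI: 75 ± 8.0339 = [66.9661, 83.0339]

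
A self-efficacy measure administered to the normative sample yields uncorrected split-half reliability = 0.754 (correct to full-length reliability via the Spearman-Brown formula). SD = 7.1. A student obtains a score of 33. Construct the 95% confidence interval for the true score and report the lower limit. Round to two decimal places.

27.79

r_full = 2·0.754 / (1 + 0.754) ≃ 0.8597
SEM = 7.1000 × √(1 − 0.8597) = 7.1000 × √0.1403 ≃ 7.1000 × 0.3745 ≃ 2.6590
Half-width = 1.96×2.6590 ≃ 5.2116
Lower limit = 33 − 5.2116 ≃ 27.7884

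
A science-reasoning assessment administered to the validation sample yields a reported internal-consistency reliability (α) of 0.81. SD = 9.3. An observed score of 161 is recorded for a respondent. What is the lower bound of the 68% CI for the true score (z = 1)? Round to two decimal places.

156.95

The standard error of measurement is 9.30000×√(1 − 0.81000) ≈ 9.30000×0.43589 ≈ 4.05378.
Half-width = 1×4.05378 ≈ 4.05378
Lower limit = 161 − 4.05378 ≈ 156.94622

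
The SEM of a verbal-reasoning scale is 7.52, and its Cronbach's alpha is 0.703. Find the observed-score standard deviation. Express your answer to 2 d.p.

13.80

σ = SEM·(1 − r)^(−1/2) ≈ 7.52×1.83494 ≈ 13.79875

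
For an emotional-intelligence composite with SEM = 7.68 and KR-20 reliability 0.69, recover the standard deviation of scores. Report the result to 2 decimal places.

13.79

SD = SEM / √(1 − r) = 7.68 / √0.3100 ≈ 7.68 / 0.5568 ≈ 13.7937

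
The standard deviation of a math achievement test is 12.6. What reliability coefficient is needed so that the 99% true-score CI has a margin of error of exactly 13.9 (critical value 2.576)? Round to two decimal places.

SEM needed = half-width / z = 13.9/2.576 ≃ 5.396
Required reliability = 1 − (SEM/SD)² = 1 − 0.183 ≃ 0.817

0.82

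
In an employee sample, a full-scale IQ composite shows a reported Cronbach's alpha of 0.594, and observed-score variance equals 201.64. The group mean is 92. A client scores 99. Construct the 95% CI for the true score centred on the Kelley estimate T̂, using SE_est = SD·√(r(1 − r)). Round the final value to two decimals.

SD = √201.64 ≈ 14.200
T̂ = 0.594(99) + 0.406(92) ≈ 96.158
SE_est = SD × √(r(1 − r)) = 14.200 × √0.241 ≈ 14.200 × 0.491 ≈ 6.973
CI = 96.158 ± 1.96 × 6.973 → [82.490, 109.826]

[82.49, 109.83]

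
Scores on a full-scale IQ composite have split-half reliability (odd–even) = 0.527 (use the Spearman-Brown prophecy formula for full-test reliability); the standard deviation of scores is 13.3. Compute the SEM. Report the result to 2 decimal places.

7.40

r_full = 2·0.527 / (1 + 0.527) ≃ 0.6902
SEM = 13.3000 * √(1 − 0.6902) = 13.3000 * √0.3098 ≃ 13.3000 * 0.5566 ≃ 7.4022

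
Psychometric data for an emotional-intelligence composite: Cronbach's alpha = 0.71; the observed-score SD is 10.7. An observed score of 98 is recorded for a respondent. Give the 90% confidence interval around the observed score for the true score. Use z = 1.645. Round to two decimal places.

The standard error of measurement is 10.70000×√(1 − 0.71000) ≃ 10.70000×0.53852 ≃ 5.76213.
Margin = 1.645 × 5.76213 ≃ 9.47870
Interval: (88.52130, 107.47870)

[88.52, 107.48]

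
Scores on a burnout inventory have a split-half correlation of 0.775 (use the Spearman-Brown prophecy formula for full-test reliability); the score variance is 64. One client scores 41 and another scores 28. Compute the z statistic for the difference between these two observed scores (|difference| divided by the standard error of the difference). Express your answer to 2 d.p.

3.23

σ = 64^(1/2) = 8.0000
Spearman-Brown: r = 2(0.775) / (1 + 0.775) = 1.5500 / 1.7750 ≈ 0.8732
SEM = 8.0000 · √(1 − 0.8732) = 8.0000 · √0.1268 ≈ 8.0000 · 0.3560 ≈ 2.8483
SE_diff = √2 · SEM ≈ 4.0281
z = |41 − 28| / 4.0281 = 13 / 4.0281 ≈ 3.2274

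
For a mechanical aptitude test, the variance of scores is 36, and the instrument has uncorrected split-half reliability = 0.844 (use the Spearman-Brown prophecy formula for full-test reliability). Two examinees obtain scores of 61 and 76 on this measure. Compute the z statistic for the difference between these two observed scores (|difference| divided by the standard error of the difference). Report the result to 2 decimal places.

SD = √36 = 6.000
Spearman-Brown: r = 2(0.844) / (1 + 0.844) = 1.688 / 1.844 ≈ 0.915
SEM = 6.000*√(1 − 0.915) ≈ 1.745
Standard error of the difference = 1.745·√2 ≈ 2.468
z = |61 − 76| / 2.468 = 15 / 2.468 ≈ 6.078

6.08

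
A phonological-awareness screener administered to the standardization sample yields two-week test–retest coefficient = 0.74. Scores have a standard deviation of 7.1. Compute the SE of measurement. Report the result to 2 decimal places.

The standard error of measurement is 7.10000×√(1 − 0.74000) ≈ 7.10000×0.50990 ≈ 3.62030.

3.62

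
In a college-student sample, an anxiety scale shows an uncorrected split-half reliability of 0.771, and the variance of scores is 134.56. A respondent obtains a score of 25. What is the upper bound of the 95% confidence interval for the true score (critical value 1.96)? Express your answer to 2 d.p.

SD = √134.56 ≈ 11.6000
Full-length reliability (Spearman-Brown) = 2(0.771)/(1+0.771) ≈ 0.8707
SEM = 11.6000·√(1 − 0.8707) ≈ 4.1713
Half-width = 1.96·4.1713 ≈ 8.1757
Upper limit = 25 + 8.1757 ≈ 33.1757

33.18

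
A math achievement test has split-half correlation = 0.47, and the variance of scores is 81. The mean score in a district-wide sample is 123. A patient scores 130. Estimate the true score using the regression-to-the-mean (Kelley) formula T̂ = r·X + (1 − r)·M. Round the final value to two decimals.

Full-length reliability (Spearman-Brown) = 2(0.47)/(1+0.47) ≃ 0.6395
Estimated true score = 0.6395×130 + (1 − 0.6395)×123 ≃ 127.4762

127.48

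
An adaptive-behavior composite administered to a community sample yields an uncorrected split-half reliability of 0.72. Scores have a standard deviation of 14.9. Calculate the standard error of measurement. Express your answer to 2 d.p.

6.01

Full-length reliability (Spearman-Brown) = 2(0.72)/(1+0.72) ≈ 0.837
SEM = 14.900·√(1 − 0.837) ≈ 6.012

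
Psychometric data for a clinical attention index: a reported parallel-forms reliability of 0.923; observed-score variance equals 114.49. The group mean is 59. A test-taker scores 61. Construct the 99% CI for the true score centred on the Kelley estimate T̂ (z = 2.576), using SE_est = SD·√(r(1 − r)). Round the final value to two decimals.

σ = 114.49^(1/2) = 10.70000
T̂ = r·X + (1 − r)·M = 0.92300×61 + 0.07700×59 = 56.30300 + 4.54300 ≈ 60.84600
SE_est = 10.70000·√[r(1 − r)] ≈ 2.85253
CI = 60.84600 ± 2.576 × 2.85253 → [53.49789, 68.19411]

[53.50, 68.19]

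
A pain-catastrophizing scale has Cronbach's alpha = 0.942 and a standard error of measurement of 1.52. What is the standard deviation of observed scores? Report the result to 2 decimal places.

σ = SEM·(1 − r)^(−1/2) ≃ 1.52·4.15227 ≃ 6.31146

6.31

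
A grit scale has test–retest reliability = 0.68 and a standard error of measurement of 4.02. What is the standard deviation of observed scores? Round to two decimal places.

7.11

SD = SEM / √(1 − r) = 4.02 / √0.320 ≈ 4.02 / 0.566 ≈ 7.106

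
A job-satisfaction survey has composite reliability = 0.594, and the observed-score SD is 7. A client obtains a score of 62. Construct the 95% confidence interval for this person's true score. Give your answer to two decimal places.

The standard error of measurement is 7.000·√(1 − 0.594) ≈ 7.000·0.637 ≈ 4.460.
Half-width = 1.96·4.460 ≈ 8.742
Interval: (53.258, 70.742)

[53.26, 70.74]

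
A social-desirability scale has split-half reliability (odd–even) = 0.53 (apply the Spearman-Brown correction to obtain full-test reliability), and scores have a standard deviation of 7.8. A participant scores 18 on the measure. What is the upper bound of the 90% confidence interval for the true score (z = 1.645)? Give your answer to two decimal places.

Spearman-Brown: r = 2(0.53) / (1 + 0.53) = 1.06000 / 1.53000 ≈ 0.69281
The standard error of measurement is 7.80000*√(1 − 0.69281) ≈ 7.80000*0.55425 ≈ 4.32313.
Margin = 1.645 * 4.32313 ≈ 7.11154
Upper bound: 18 + 7.11154 = 25.11154

25.11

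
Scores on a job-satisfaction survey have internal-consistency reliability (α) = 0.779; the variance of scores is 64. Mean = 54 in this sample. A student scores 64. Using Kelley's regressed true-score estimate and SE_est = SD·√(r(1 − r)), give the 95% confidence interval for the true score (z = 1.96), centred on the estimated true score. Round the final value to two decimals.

SD = √64 = 8.00000
T̂ = r·X + (1 − r)·M = 0.77900·64 + 0.22100·54 = 49.85600 + 11.93400 ≈ 61.79000
SE_est = SD · √(r(1 − r)) = 8.00000 · √0.17216 ≈ 8.00000 · 0.41492 ≈ 3.31936
95% CI: 61.79000 ± 6.50595 ≈ (55.28405, 68.29595)

[55.28, 68.30]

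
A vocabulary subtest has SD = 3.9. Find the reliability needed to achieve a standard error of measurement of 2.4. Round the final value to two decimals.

Required reliability = 1 − (SEM/SD)² = 1 − 0.3787 ≈ 0.6213

0.62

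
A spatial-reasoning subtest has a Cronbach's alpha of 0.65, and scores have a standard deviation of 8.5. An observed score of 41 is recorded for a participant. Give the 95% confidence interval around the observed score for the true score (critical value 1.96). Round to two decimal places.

[31.14, 50.86]

SEM = 8.500 × √(1 − 0.650) = 8.500 × √0.350 ≈ 8.500 × 0.592 ≈ 5.029
Half-width = 1.96×5.029 ≈ 9.856
95% CI: 41 ± 9.856 = [31.144, 50.856]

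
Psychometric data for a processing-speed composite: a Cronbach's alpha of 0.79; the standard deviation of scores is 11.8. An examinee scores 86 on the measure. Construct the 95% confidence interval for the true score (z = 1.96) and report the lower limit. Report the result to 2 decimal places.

75.40

SEM = 11.80000 * √(1 − 0.79000) = 11.80000 * √0.21000 ≃ 11.80000 * 0.45826 ≃ 5.40744
Margin = 1.96 * 5.40744 ≃ 10.59858
Lower bound: 86 − 10.59858 = 75.40142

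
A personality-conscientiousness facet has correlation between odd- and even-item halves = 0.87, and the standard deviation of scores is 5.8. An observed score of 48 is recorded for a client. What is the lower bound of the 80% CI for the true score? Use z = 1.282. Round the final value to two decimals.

Full-length reliability (Spearman-Brown) = 2(0.87)/(1+0.87) ≈ 0.93048
SEM = 5.80000 · √(1 − 0.93048) = 5.80000 · √0.06952 ≈ 5.80000 · 0.26366 ≈ 1.52925
Margin = 1.282 · 1.52925 ≈ 1.96050
Lower bound: 48 − 1.96050 = 46.03950

46.04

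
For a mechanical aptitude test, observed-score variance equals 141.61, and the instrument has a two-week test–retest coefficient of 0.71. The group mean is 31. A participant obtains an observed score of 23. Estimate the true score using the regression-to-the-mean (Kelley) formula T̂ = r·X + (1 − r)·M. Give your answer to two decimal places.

Estimated true score = 0.7100×23 + (1 − 0.7100)×31 ≈ 25.3200

25.32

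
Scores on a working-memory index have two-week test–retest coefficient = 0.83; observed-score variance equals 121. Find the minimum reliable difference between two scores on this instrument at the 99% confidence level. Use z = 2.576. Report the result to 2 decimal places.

16.52

σ = 121^(1/2) = 11.0000
The standard error of measurement is 11.0000*√(1 − 0.8300) ≈ 11.0000*0.4123 ≈ 4.5354.
Standard error of the difference = 4.5354·√2 ≈ 6.4140
Minimum reliable difference = 2.576 * SE_diff ≈ 2.576 * 6.4140 ≈ 16.5226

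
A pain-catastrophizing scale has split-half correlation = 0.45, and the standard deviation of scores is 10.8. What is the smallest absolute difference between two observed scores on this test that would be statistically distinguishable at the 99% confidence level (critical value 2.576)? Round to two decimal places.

Spearman-Brown: r = 2(0.45) / (1 + 0.45) = 0.900 / 1.450 ≈ 0.621
SEM = 10.800*√(1 − 0.621) ≈ 6.652
SE_diff = SEM * √2 ≈ 6.652 * 1.414 ≈ 9.407
Smallest detectable difference = 2.576*9.407 ≈ 24.232

24.23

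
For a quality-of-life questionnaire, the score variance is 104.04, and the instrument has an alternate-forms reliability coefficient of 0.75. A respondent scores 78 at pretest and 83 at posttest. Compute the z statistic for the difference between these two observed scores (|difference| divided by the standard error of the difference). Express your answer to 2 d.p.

SD = √104.04 = 10.20000
SEM = 10.20000×√(1 − 0.75000) ≃ 5.10000
SE_diff = √2 × SEM ≃ 7.21249
z = |78 − 83| / 7.21249 = 5 / 7.21249 ≃ 0.69324

0.69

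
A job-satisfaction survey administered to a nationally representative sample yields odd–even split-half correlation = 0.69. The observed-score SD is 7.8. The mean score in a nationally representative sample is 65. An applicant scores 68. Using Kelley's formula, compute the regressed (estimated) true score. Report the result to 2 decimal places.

67.45

Spearman-Brown: r = 2(0.69) / (1 + 0.69) = 1.380 / 1.690 ≈ 0.817
T̂ = r·X + (1 − r)·M = 0.817×68 + 0.183×65 ≈ 55.527 + 11.923 ≈ 67.450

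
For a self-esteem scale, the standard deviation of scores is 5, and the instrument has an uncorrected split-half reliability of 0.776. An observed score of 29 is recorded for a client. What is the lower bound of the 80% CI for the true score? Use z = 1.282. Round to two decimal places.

Full-length reliability (Spearman-Brown) = 2(0.776)/(1+0.776) ≈ 0.87387
SEM = 5.00000 × √(1 − 0.87387) = 5.00000 × √0.12613 ≈ 5.00000 × 0.35514 ≈ 1.77571
Half-width = 1.282×1.77571 ≈ 2.27646
Lower limit = 29 − 2.27646 ≈ 26.72354

26.72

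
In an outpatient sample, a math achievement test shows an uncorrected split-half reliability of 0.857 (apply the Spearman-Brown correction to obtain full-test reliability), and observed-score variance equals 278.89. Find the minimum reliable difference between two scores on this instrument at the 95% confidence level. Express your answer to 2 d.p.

12.85

SD = √278.89 = 16.70000
Spearman-Brown: r = 2(0.857) / (1 + 0.857) = 1.71400 / 1.85700 ≈ 0.92299
SEM = 16.70000 · √(1 − 0.92299) = 16.70000 · √0.07701 ≈ 16.70000 · 0.27750 ≈ 4.63424
SE_diff = SEM · √2 ≈ 4.63424 · 1.41421 ≈ 6.55381
Minimum reliable difference = 1.96 · SE_diff ≈ 1.96 · 6.55381 ≈ 12.84546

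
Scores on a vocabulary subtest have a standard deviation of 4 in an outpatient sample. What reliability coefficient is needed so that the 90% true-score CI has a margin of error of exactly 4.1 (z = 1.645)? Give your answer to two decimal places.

Required SEM = 4.1 / 1.645 ≃ 2.49240
r = 1 − (2.49240/4)² ≃ 1 − 0.38825 ≃ 0.61175

0.61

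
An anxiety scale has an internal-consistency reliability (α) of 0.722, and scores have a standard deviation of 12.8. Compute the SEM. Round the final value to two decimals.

SEM = 12.800*√(1 − 0.722) ≈ 6.749

6.75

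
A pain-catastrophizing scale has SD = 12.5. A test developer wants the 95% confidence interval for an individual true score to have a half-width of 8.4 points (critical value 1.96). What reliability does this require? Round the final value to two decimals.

SEM needed = half-width / z = 8.4/1.96 ≈ 4.28571
Required reliability = 1 − (SEM/SD)² = 1 − 0.11755 ≈ 0.88245

0.88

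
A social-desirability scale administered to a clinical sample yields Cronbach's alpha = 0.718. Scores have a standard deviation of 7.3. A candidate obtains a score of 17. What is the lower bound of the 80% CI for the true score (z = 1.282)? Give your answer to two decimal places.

12.03

SEM = 7.300·√(1 − 0.718) ≈ 3.877
Half-width = 1.282·3.877 ≈ 4.970
Lower bound: 17 − 4.970 = 12.030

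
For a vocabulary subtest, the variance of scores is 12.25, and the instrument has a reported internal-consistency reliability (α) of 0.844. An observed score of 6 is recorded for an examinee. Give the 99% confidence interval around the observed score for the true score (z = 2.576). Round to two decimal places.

[2.44, 9.56]

σ = 12.25^(1/2) = 3.5000
SEM = 3.5000 * √(1 − 0.8440) = 3.5000 * √0.1560 ≈ 3.5000 * 0.3950 ≈ 1.3824
Margin = 2.576 * 1.3824 ≈ 3.5610
Interval: (2.4390, 9.5610)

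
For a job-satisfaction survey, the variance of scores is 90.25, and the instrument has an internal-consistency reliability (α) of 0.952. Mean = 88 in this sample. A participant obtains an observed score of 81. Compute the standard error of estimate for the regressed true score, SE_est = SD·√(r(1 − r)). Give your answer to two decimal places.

2.03

σ = 90.25^(1/2) = 9.500
SE_est = 9.500*√(0.952*0.048) ≈ 2.031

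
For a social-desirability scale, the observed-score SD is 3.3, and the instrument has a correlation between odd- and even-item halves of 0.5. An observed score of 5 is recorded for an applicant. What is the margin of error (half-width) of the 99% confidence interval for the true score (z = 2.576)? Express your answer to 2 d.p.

4.91

Spearman-Brown: r = 2(0.5) / (1 + 0.5) = 1.0000 / 1.5000 ≈ 0.6667
SEM = 3.3000 × √(1 − 0.6667) = 3.3000 × √0.3333 ≈ 3.3000 × 0.5774 ≈ 1.9053
Margin = 2.576 × 1.9053 ≈ 4.9079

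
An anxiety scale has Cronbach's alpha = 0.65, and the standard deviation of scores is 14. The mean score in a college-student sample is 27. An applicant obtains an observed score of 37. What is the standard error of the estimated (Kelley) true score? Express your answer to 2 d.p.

SE_est = SD × √(r(1 − r)) = 14.0000 × √0.2275 ≈ 14.0000 × 0.4770 ≈ 6.6776

6.68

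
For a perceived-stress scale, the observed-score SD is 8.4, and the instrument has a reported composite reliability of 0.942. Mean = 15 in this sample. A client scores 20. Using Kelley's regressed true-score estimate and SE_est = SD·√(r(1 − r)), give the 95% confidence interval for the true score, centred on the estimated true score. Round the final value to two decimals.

[15.86, 23.56]

T̂ = r·X + (1 − r)·M = 0.942×20 + 0.058×15 = 18.840 + 0.870 ≈ 19.710
SE_est = 8.400×√(0.942×0.058) ≈ 1.963
CI = 19.710 ± 1.96 × 1.963 → [15.862, 23.558]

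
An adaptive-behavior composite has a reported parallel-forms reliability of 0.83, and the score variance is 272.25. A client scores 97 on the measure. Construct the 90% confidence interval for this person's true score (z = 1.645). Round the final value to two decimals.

[85.81, 108.19]

σ = 272.25^(1/2) = 16.5000
SEM = 16.5000×√(1 − 0.8300) ≃ 6.8031
Margin = 1.645 × 6.8031 ≃ 11.1911
CI = 97 ± 11.1911 → [85.8089, 108.1911]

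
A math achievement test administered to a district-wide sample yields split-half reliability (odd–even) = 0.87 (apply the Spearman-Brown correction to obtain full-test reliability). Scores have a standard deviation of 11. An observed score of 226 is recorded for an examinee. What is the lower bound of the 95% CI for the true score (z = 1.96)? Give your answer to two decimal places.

220.32

r_full = 2·0.87 / (1 + 0.87) ≈ 0.9305
SEM = 11.0000 × √(1 − 0.9305) = 11.0000 × √0.0695 ≈ 11.0000 × 0.2637 ≈ 2.9003
1.96 × SEM ≈ 5.6846
Lower limit = 226 − 5.6846 ≈ 220.3154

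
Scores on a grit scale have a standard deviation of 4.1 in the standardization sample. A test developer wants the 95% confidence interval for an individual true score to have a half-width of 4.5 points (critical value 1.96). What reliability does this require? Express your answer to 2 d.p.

Required SEM = 4.5 / 1.96 ≃ 2.2959
r = 1 − (2.2959/4.1)² ≃ 1 − 0.3136 ≃ 0.6864

0.69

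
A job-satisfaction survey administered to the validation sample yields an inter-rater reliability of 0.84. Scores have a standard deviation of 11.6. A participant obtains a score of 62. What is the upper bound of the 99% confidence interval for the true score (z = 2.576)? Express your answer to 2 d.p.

SEM = 11.6000 * √(1 − 0.8400) = 11.6000 * √0.1600 ≈ 11.6000 * 0.4000 ≈ 4.6400
2.576 * SEM ≈ 11.9526
Upper bound: 62 + 11.9526 = 73.9526

73.95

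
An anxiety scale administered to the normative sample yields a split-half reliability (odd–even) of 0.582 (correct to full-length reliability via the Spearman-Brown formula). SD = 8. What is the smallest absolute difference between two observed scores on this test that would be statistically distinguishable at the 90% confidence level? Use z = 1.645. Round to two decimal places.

Spearman-Brown: r = 2(0.582) / (1 + 0.582) = 1.164 / 1.582 ≃ 0.736
SEM = 8.000·√(1 − 0.736) ≃ 4.112
SE_diff = √2 · SEM ≃ 5.816
Minimum reliable difference = 1.645 · SE_diff ≃ 1.645 · 5.816 ≃ 9.567

9.57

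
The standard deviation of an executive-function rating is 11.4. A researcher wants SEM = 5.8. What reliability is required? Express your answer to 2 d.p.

0.74

r = 1 − (SEM / SD)² = 1 − (5.800 / 11.4)² ≈ 1 − 0.259 ≈ 0.741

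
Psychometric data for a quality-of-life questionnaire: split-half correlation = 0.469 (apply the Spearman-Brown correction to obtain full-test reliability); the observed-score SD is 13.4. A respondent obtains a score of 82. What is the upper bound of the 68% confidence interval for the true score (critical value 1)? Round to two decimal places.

90.06

r_full = 2·0.469 / (1 + 0.469) ≈ 0.63853
SEM = 13.40000 * √(1 − 0.63853) = 13.40000 * √0.36147 ≈ 13.40000 * 0.60122 ≈ 8.05640
Margin = 1 * 8.05640 ≈ 8.05640
Upper limit = 82 + 8.05640 ≈ 90.05640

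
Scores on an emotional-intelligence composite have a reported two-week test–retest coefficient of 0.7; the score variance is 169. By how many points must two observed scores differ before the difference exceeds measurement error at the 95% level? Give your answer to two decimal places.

SD = √169 = 13.000
SEM = 13.000 * √(1 − 0.700) = 13.000 * √0.300 ≈ 13.000 * 0.548 ≈ 7.120
SE_diff = √2 * SEM ≈ 10.070
Smallest detectable difference = 1.96*10.070 ≈ 19.737

19.74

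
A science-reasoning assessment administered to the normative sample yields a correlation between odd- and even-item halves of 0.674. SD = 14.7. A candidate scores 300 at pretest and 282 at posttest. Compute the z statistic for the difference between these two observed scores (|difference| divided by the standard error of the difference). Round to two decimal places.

1.96

r_full = 2·0.674 / (1 + 0.674) ≈ 0.80526
SEM = 14.70000 · √(1 − 0.80526) = 14.70000 · √0.19474 ≈ 14.70000 · 0.44130 ≈ 6.48707
SE_diff = SEM · √2 ≈ 6.48707 · 1.41421 ≈ 9.17410
z = 18 / 9.17410 ≈ 1.96205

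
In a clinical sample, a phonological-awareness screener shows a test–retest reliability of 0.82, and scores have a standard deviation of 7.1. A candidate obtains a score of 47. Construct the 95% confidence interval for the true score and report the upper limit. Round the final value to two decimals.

52.90

SEM = 7.100×√(1 − 0.820) ≈ 3.012
Half-width = 1.96×3.012 ≈ 5.904
Upper limit = 47 + 5.904 ≈ 52.904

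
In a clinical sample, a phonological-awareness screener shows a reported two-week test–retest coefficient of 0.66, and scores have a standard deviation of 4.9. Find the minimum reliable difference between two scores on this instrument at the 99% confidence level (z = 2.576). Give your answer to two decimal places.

10.41

The standard error of measurement is 4.90000*√(1 − 0.66000) ≈ 4.90000*0.58310 ≈ 2.85717.
Standard error of the difference = 2.85717·√2 ≈ 4.04064
Smallest detectable difference = 2.576*4.04064 ≈ 10.40870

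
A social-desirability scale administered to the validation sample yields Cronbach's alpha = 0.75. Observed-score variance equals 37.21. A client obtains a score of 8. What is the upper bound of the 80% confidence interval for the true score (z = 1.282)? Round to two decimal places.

SD = √37.21 = 6.100
SEM = 6.100 · √(1 − 0.750) = 6.100 · √0.250 ≈ 6.100 · 0.500 ≈ 3.050
1.282 · SEM ≈ 3.910
Upper limit = 8 + 3.910 ≈ 11.910

11.91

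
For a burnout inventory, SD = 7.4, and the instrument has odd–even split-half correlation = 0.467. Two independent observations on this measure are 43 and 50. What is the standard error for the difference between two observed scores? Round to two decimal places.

Spearman-Brown: r = 2(0.467) / (1 + 0.467) = 0.934 / 1.467 ≃ 0.637
SEM = 7.400 * √(1 − 0.637) = 7.400 * √0.363 ≃ 7.400 * 0.603 ≃ 4.460
SE_diff = √2 * SEM ≃ 6.308

6.31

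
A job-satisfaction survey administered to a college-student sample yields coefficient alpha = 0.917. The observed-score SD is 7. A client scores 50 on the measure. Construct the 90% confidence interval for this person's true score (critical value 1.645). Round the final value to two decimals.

SEM = 7.0000 · √(1 − 0.9170) = 7.0000 · √0.0830 ≈ 7.0000 · 0.2881 ≈ 2.0167
1.645 · SEM ≈ 3.3174
Interval: (46.6826, 53.3174)

[46.68, 53.32]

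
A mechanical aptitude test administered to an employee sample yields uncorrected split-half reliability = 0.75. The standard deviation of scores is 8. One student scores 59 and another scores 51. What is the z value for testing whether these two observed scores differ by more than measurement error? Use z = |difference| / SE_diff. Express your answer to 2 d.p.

1.87

Full-length reliability (Spearman-Brown) = 2(0.75)/(1+0.75) ≈ 0.8571
The standard error of measurement is 8.0000·√(1 − 0.8571) ≈ 8.0000·0.3780 ≈ 3.0237.
Standard error of the difference = 3.0237·√2 ≈ 4.2762
z = 8 / 4.2762 ≈ 1.8708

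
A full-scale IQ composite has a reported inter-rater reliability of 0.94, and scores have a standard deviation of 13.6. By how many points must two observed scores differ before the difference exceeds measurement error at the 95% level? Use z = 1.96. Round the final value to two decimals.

9.23

The standard error of measurement is 13.6000·√(1 − 0.9400) ≈ 13.6000·0.2449 ≈ 3.3313.
SE_diff = SEM · √2 ≈ 3.3313 · 1.4142 ≈ 4.7112
Minimum reliable difference = 1.96 · SE_diff ≈ 1.96 · 4.7112 ≈ 9.2339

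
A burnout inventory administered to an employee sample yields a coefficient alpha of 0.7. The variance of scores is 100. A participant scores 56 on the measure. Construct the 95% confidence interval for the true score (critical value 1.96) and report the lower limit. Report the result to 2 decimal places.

σ = 100^(1/2) = 10.0000
SEM = 10.0000 · √(1 − 0.7000) = 10.0000 · √0.3000 ≃ 10.0000 · 0.5477 ≃ 5.4772
Margin = 1.96 · 5.4772 ≃ 10.7354
Lower limit = 56 − 10.7354 ≃ 45.2646

45.26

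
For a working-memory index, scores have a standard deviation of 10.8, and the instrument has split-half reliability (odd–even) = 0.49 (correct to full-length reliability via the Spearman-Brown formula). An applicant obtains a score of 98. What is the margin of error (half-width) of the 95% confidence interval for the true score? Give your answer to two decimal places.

12.38

r_full = 2·0.49 / (1 + 0.49) ≈ 0.658
The standard error of measurement is 10.800*√(1 − 0.658) ≈ 10.800*0.585 ≈ 6.319.
1.96 * SEM ≈ 12.384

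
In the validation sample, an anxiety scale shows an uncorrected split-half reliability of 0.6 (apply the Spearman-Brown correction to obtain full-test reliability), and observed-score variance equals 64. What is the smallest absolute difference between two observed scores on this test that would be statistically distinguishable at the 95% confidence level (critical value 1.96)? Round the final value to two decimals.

SD = √64 ≈ 8.000
Spearman-Brown: r = 2(0.6) / (1 + 0.6) = 1.200 / 1.600 ≈ 0.750
The standard error of measurement is 8.000*√(1 − 0.750) ≈ 8.000*0.500 ≈ 4.000.
SE_diff = SEM * √2 ≈ 4.000 * 1.414 ≈ 5.657
Smallest detectable difference = 1.96*5.657 ≈ 11.087

11.09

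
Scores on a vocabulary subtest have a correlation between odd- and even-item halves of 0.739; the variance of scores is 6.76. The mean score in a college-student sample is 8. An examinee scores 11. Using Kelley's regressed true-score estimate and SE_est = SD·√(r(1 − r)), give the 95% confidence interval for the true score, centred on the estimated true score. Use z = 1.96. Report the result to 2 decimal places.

[8.73, 12.37]

SD = √6.76 ≈ 2.600
r_full = 2·0.739 / (1 + 0.739) ≈ 0.850
Estimated true score = 0.850*11 + (1 − 0.850)*8 ≈ 10.550
SE_est = SD * √(r(1 − r)) = 2.600 * √0.128 ≈ 2.600 * 0.357 ≈ 0.929
CI = 10.550 ± 1.96 * 0.929 → [8.730, 12.370]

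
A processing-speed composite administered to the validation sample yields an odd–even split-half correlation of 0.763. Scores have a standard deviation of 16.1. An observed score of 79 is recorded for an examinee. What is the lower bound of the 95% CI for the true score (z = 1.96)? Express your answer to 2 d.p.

r_full = 2·0.763 / (1 + 0.763) ≈ 0.8656
SEM = 16.1000·√(1 − 0.8656) ≈ 5.9030
1.96 · SEM ≈ 11.5699
Lower limit = 79 − 11.5699 ≈ 67.4301

67.43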